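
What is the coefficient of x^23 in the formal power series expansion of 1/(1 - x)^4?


The negative binomial / multiset identity is
1/(1 - x)^r = sum_{k>=0} C(k + r - 1, r - 1) x^k.
Here r = 4 and k = 23, so the coefficient is
C(23 + 3, 3) = C(26, 3)
= 2600

2600


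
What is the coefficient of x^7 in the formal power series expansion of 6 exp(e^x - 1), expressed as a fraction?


exp(e^x - 1) is the exponential generating function for the Bell numbers Bell_k: exp(e^x - 1) = sum_{k>=0} Bell_k x^k / k!.
So the coefficient of x^7 in 6 exp(e^x - 1) is 6 Bell_7 / 7!.
Computing: Bell_7 = 877 and 7! = 5040, giving
6 * 877/5040 = 877/840.

877/840


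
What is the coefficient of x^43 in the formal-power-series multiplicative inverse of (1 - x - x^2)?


Let the inverse be f(x) = sum_{k>=0} a_k x^k. From f(x) * (1 - x - x^2) = 1 and matching coefficients:
 x^0: a_0 = 1.
 x^1: a_1 - a_0 = 0, so a_1 = 1.
 x^k (k >= 2): a_k - a_{k-1} - a_{k-2} = 0, i.e. a_k = a_{k-1} + a_{k-2}.
This is the Fibonacci-type recurrence shifted so that a_0 = a_1 = 1.
Iterating: a_0=1, a_1=1, a_2=2, a_3=3, a_4=5, a_5=8, a_6=13, a_7=21, a_8=34, a_9=55, ...
a_43 = 701408733.

701408733


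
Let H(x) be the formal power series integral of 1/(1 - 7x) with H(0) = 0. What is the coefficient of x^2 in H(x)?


1/(1 - 7x) = sum_{k>=0} 7^k x^k. Integrating termwise with H(0) = 0:
H(x) = sum_{k>=0} 7^k x^(k+1) / (k+1) = sum_{m>=1} 7^(m-1) x^m / m.
For m = 2: 7^1/2 = 7/2 = 7/2.

7/2


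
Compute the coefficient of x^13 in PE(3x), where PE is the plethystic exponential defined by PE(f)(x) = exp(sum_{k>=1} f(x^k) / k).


With f(x) = 3x, the exponent is sum_{k>=1} 3 x^k / k = 3 * (-ln(1 - x)). Exponentiating:
PE(3x) = exp(-3 ln(1 - x)) = 1/(1 - x)^3.
By the negative binomial expansion, [x^n] 1/(1 - x)^3 = C(n + 2, 2).
For n = 13: C(15, 2) = 105.

105


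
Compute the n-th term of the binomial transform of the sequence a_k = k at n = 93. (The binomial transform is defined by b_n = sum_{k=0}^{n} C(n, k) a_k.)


With a_k = k, b_n = sum_{k=0}^{n} C(n, k) k. Using k * C(n, k) = n * C(n-1, k-1) gives b_n = n * sum_{k>=1} C(n-1, k-1) = n * 2^(n-1).
For n = 93: 93 * 2^92 = 93 * 4951760157141521099596496896 = 460513694614161462262474211328.

460513694614161462262474211328


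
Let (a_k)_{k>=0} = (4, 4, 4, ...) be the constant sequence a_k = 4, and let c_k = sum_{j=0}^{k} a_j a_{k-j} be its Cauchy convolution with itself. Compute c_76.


Since a_j = 4 for all j >= 0, the convolution sum becomes
c_k = sum_{j=0}^{k} 4 * 4 = 16 * (k + 1).
Equivalently, the generating function of (a_k) is 4/(1 - x) and its square is 16/(1 - x)^2 = sum_{k>=0} 16(k + 1) x^k.
For k = 76: 16 * 77 = 1232.

1232


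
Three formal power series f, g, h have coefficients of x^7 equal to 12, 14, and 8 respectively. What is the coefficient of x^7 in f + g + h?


Series addition is componentwise:
12 + 14 + 8
= 34

34


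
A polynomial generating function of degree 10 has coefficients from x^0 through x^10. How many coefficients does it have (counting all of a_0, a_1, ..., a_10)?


A polynomial of degree 10 takes the form a_0 + a_1 x + ... + a_10 x^10.
The number of coefficients is 10 + 1 = 11.

11


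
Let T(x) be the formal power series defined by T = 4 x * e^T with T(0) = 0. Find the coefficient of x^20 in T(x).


Apply the Lagrange inversion formula: if T = 4 x * phi(T) with phi(t) = e^t, then
[x^n] T = 4^n * (1/n) [t^(n-1)] phi(t)^n = 4^n * (1/n) [t^(n-1)] e^(n t) = 4^n * (1/n) * n^(n-1) / (n-1)! = 4^n * n^(n-1) / n!.
When c = 1 this is the Cayley count of rooted labeled trees on n vertices, divided by n!.
For n = 20: 4^20 * 20^19 / 20! = 1099511627776 * 5242880000000000000000000/2432902008176640000 = 35184372088832000000000000000/14849255421.

35184372088832000000000000000/14849255421


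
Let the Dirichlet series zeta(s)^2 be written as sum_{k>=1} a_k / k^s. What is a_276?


The Dirichlet convolution of the constant function 1 with itself gives (1 * 1)(k) = sum_{d | k} 1 = d(k), the number of positive divisors of k.
Since zeta(s) = sum_{k>=1} 1/k^s, we have zeta(s)^2 = sum_{k>=1} d(k)/k^s, so a_k = d(k).
For k = 276: the divisors are 1, 2, 3, 4, 6, 12, 23, 46, 69, 92, 138, 276.
Count = 12.

12


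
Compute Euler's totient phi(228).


phi(n) counts integers in [1, n] coprime to n. Using the multiplicative formula phi(n) = n * prod_{p | n} (1 - 1/p):
228 = 2^2 * 3 * 19, so
phi(228) = 228 * (1 - 1/2) * (1 - 1/3) * (1 - 1/19) = 72.

72


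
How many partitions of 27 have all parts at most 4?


Using the generating function (1-x)^(-1)(1-x^2)^(-1)...(1-x^4)^(-1),
the coefficient of x^27 counts these restricted partitions.
Result = 225

225


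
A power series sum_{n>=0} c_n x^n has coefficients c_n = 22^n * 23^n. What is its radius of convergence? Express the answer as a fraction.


By the root test (Cauchy-Hadamard), the radius is R = 1 / limsup_n |c_n|^(1/n).
Here |c_n|^(1/n) = (22^n * 23^n)^(1/n) = 22 * 23 = 506 for all n.
So R = 1/506 = 1/506.

1/506


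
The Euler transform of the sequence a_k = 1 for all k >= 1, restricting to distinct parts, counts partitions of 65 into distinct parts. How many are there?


Partitions of 65 into distinct parts can be computed via generating function.
Product (1+x)(1+x^2)(1+x^3)...
The coefficient of x^65 = 18200

18200


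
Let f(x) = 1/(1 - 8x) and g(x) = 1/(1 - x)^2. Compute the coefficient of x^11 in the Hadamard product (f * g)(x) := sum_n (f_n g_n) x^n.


f has coefficients f_k = 8^k. For g = 1/(1 - x)^2 the coefficient is g_k = C(k + 1, 1) = k + 1. The Hadamard coefficient is (f * g)_k = 8^k * (k + 1).
For k = 11: 8^11 * 12 = 8589934592 * 12 = 103079215104.

103079215104


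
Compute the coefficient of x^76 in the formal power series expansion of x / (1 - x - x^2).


Let f(x) = sum_{k>=0} a_k x^k. Multiplying f(x) * (1 - x - x^2) = x and matching coefficients gives a_0 = 0, a_1 = 1, and a_k = a_{k-1} + a_{k-2} for k >= 2. These are the Fibonacci numbers F_k.
Iterating from F_0 = 0, F_1 = 1:
F_0=0, F_1=1, F_2=1, F_3=2, F_4=3, F_5=5, F_6=8, F_7=13, F_8=21, F_9=34, ...
F_76 = 3416454622906707.

3416454622906707


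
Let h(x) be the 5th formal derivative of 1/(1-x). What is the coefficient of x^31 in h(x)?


Differentiating 5 times: d^5/dx^5 [1/(1-x)] = 5!/(1-x)^6.
The expansion 1/(1-x)^6 = sum_{k>=0} C(k+5, 5) x^k, so the coefficient of x^n in 5!/(1-x)^6 is 5! * C(n+5, 5).
For n = 31: 120 * C(36, 5) = 120 * 376992 = 45239040

45239040


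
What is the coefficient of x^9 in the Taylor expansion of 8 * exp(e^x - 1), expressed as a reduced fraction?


exp(e^x - 1) = sum_{k>=0} Bell_k x^k / k!, where Bell_k is the k-th Bell number.
So the coefficient of x^9 is 8 * Bell_9 / 9!.
Computing: Bell_9 = 21147 and 9! = 362880, giving
8 * 21147/362880 = 1007/2160.

1007/2160


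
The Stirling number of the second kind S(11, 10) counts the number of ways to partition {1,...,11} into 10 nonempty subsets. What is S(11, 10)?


Using the explicit formula S(n,k) = (1/k!) sum_{j=0}^{k} (-1)^(k-j) C(k,j) j^n:
S(11, 10) = 55
Equivalently, S(n,k) is n! times the coefficient of x^n in the EGF (e^x - 1)^k / k!.

55


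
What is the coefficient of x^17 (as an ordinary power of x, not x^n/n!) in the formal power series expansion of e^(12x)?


The exponential series is e^y = sum_{k>=0} y^k / k!. Substituting y = 12x gives
e^(12x) = sum_{k>=0} 12^k x^k / k!.
So the coefficient of x^n is a^n/n! with a = 12, n = 17:
12^17 / 17! = 2218611106740436992/355687428096000 = 92876046336/14889875

92876046336/14889875


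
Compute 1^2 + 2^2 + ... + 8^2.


This power sum has a closed form given by Faulhaber's formula
sum_{k=1}^{m} k^p = (1 / (p + 1)) * sum_{j=0}^{p} C(p + 1, j) B_j m^(p + 1 - j),
but for small m direct computation is fastest:
1 + 4 + 9 + 16 + 25 + 36 + 49 + 64 = 204.

204


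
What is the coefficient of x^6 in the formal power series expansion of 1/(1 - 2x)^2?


The general identity 1/(1 - c x)^r = sum_{k>=0} c^k C(k + r - 1, r - 1) x^k follows by substituting y = c x into 1/(1 - y)^r = sum_{k>=0} C(k + r - 1, r - 1) y^k.
For c = 2, r = 2, k = 6:
2^6 * C(7, 1) = 64 * 7 = 448.

448


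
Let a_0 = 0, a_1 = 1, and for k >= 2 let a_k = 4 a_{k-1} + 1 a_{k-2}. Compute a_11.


Iterating the recurrence forward:
a_0 = 0
a_1 = 1
a_2 = 4*1 + 1*0 = 4
a_3 = 4*4 + 1*1 = 17
a_4 = 4*17 + 1*4 = 72
a_5 = 4*72 + 1*17 = 305
a_6 = 4*305 + 1*72 = 1292
a_7 = 4*1292 + 1*305 = 5473
a_8 = 4*5473 + 1*1292 = 23184
a_9 = 4*23184 + 1*5473 = 98209
a_10 = 4*98209 + 1*23184 = 416020
a_11 = 4*416020 + 1*98209 = 1762289
So a_11 = 1762289.

1762289


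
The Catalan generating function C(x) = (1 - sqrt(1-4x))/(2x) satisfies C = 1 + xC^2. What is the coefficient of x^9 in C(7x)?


Substituting x -> 7x scales the n-th coefficient by 7^n, so [x^9] C(7x) = 7^9 * C_9.
C_9 = C(2*9, 9)/(10) = 48620/10 = 4862.
So 7^9 * 4862 = 40353607 * 4862 = 196199237234.

196199237234


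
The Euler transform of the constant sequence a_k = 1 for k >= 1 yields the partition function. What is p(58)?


The Euler transform converts the sequence a_k = 1 into the number of integer partitions.
Using the recurrence or dynamic programming:
p(58) = 715220

715220


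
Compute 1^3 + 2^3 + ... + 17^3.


This power sum has a closed form given by Faulhaber's formula
sum_{k=1}^{m} k^p = (1 / (p + 1)) * sum_{j=0}^{p} C(p + 1, j) B_j m^(p + 1 - j),
but for small m direct computation is fastest:
1 + 8 + 27 + 64 + 125 + 216 + 343 + 512 + 729 + 1000 + 1331 + 1728 + 2197 + 2744 + 3375 + 4096 + 4913 = 23409.

23409


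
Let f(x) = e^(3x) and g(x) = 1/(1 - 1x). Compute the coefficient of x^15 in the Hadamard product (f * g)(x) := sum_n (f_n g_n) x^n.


Expanding: f_k = 3^k/k! (from e^(3x)) and g_k = 1^k (from 1/(1 - 1x)). So the Hadamard coefficient (f * g)_k = 3^k 1^k / k! = (3)^k / k!.
For k = 15: 3^15/15! = 14348907/1307674368000 = 19683/1793792000.

19683/1793792000


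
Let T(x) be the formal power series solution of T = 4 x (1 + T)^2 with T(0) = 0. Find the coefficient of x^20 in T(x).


Apply the Lagrange inversion formula: if T = 4 x * phi(T) with phi(t) = (1 + t)^2, then [x^n] T = 4^n * (1/n) [t^(n-1)] phi(t)^n = 4^n * (1/n) [t^(n-1)] (1 + t)^(2n) = 4^n * (1/n) C(2n, n-1).
Using the identity C(2n, n-1) = C(2n, n) * n / (n+1), the unscaled factor equals C(2n, n) / (n+1) = C_n, the n-th Catalan number.
For n = 20: C_20 = C(40, 20) / 21 = 137846528820/21 = 6564120420.
With the 4^20 = 1099511627776 factor, the coefficient is 1099511627776 * 6564120420 = 7217326727911880785920.

7217326727911880785920


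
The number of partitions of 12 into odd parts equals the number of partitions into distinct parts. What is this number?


Computing partitions of 12 into odd parts (1, 3, 5, ...):
Using the generating function prod_{k>=0} 1/(1-x^(2k+1)),
the count is 15

15


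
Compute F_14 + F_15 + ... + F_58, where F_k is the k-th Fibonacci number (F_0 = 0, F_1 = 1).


Use the identity sum_{k=0}^{N} F_k = F_{N+2} - 1 (which follows from F_{k+2} - F_{k+1} = F_k). Then
sum_{k=14}^{58} F_k = (F_{60} - 1) - (F_{15} - 1) = F_{60} - F_{15}.
Computing: F_{60} = 1548008755920, F_{15} = 610, so
Sum = 1548008755920 - 610 = 1548008755310.

1548008755310


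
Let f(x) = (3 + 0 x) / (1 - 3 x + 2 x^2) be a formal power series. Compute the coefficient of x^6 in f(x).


Write f(x) = sum_{k>=0} a_k x^k. Multiplying both sides by 1 - 3 x + 2 x^2 gives
(1 - 3 x + 2 x^2) sum_{k>=0} a_k x^k = 3 + 0 x.
Matching coefficients:
 x^0: a_0 = 3
 x^1: a_1 - 3 a_0 = 0  =>  a_1 = 3*3 + 0 = 9
 x^k (k >= 2): a_k = 3 a_{k-1} - 2 a_{k-2}.
Iterating: a_2 = 21, a_3 = 45, a_4 = 93, a_5 = 189, a_6 = 381.
So the coefficient of x^6 is 381.

381


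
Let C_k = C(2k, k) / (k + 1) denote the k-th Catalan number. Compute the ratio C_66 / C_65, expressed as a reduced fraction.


Using C_k = (2k)! / (k! (k+1)!), the ratio C_{k+1}/C_k simplifies to
C_{k+1}/C_k = [(2k+2)! / ((k+1)! (k+2)!)] * [k! (k+1)! / (2k)!]
 = (2k+2)(2k+1) / ((k+1)(k+2)) = 2(2k+1) / (k+2).
For k = 65: 2(2*65 + 1) / (65 + 2) = 262/67 = 262/67.

262/67


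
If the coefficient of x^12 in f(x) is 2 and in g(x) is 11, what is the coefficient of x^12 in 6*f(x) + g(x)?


Scalar multiplication scales coefficients: 6 * 2 = 12.
Then add the g coefficient: 12 + 11
= 23

23


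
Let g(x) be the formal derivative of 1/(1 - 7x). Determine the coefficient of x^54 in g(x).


Differentiate termwise: d/dx sum_{k>=0} 7^k x^k = sum_{k>=1} k 7^k x^(k-1) = sum_{j>=0} (j+1) 7^(j+1) x^j.
Equivalently, d/dx [1/(1 - 7x)] = 7/(1 - 7x)^2.
For j = 54: 55 * 7^55 = 55 * 30226801971775055948247051683954096612865741943 = 1662474108447628077153587842617475313707615806865.

1662474108447628077153587842617475313707615806865


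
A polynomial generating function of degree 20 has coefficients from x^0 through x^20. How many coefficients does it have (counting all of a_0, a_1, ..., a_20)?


A polynomial of degree 20 takes the form a_0 + a_1 x + ... + a_20 x^20.
The number of coefficients is 20 + 1 = 21.

21


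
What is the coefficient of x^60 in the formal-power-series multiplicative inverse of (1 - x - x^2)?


Let the inverse be f(x) = sum_{k>=0} a_k x^k. From f(x) * (1 - x - x^2) = 1 and matching coefficients:
 x^0: a_0 = 1.
 x^1: a_1 - a_0 = 0, so a_1 = 1.
 x^k (k >= 2): a_k - a_{k-1} - a_{k-2} = 0, i.e. a_k = a_{k-1} + a_{k-2}.
This is the Fibonacci-type recurrence shifted so that a_0 = a_1 = 1.
Iterating: a_0=1, a_1=1, a_2=2, a_3=3, a_4=5, a_5=8, a_6=13, a_7=21, a_8=34, a_9=55, ...
a_60 = 2504730781961.

2504730781961


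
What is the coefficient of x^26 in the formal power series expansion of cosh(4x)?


The Maclaurin series is cosh(t) = sum_{m>=0} t^(2m) / (2m)!, so substituting t = 4x, only even powers of x are nonzero, with coefficient of x^(2m) equal to 4^(2m) / (2m)!.
For x^26 the coefficient is 4^26/26! = 4503599627370496/403291461126605635584000000 = 536870912/48076088562799171875.

536870912/48076088562799171875


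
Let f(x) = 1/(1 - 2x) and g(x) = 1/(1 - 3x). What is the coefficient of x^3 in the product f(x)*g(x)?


The coefficient of x^n in f*g is the Cauchy product: sum_{k=0}^{n} a^k * b^(n-k).
With a=2, b=3, n=3:
sum_{k=0}^{3} 2^k * 3^(3-k)
= 65

65


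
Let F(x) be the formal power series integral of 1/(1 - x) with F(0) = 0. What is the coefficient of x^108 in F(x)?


1/(1 - x) = sum_{k>=0} x^k. Integrating termwise and using F(0) = 0 gives
F(x) = sum_{k>=0} x^(k+1) / (k+1) = sum_{m>=1} x^m / m = -ln(1 - x).
So the coefficient of x^108 is 1/108 = 1/108.

1/108


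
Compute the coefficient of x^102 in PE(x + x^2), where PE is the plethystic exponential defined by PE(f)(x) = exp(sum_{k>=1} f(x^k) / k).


With f(x) = x + x^2, the exponent is sum_{k>=1} (x^k + x^(2k)) / k = -ln(1 - x) - ln(1 - x^2). Exponentiating:
PE(x + x^2) = 1 / ((1 - x)(1 - x^2)).
This is the generating function for partitions of n into parts of size 1 or 2. The number of 2's can be any j in 0..51, and the rest are 1's, so
[x^102] = floor(102/2) + 1 = 52.

52


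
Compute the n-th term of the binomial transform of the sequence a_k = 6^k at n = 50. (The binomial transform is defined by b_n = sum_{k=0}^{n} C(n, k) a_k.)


With a_k = 6^k, b_n = sum_{k=0}^{n} C(n, k) 6^k = (1 + 6)^n by the binomial theorem.
For n = 50: (1 + 6)^50 = 7^50 = 1798465042647412146620280340569649349251249.

1798465042647412146620280340569649349251249


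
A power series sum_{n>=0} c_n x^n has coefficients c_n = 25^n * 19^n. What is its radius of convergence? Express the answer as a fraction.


By the root test (Cauchy-Hadamard), the radius is R = 1 / limsup_n |c_n|^(1/n).
Here |c_n|^(1/n) = (25^n * 19^n)^(1/n) = 25 * 19 = 475 for all n.
So R = 1/475 = 1/475.

1/475


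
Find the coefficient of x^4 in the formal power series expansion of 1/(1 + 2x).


Write 1/(1 + c x) = 1/(1 - (-c) x) and apply the geometric-series identity
1/(1 - y) = sum_{k>=0} y^k to get 1/(1 + c x) = sum_{k>=0} (-c)^k x^k.
So the coefficient of x^k is (-c)^k = (-1)^k * c^k.
Here c = 2 and k = 4:
(-2)^4 = 1 * 16 = 16

16


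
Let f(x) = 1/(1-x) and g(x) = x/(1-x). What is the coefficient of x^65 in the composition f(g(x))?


First simplify the composition: f(g(x)) = 1/(1 - x/(1-x)) = (1-x)/((1-x) - x) = (1-x)/(1-2x).
Now extract the coefficient. Write (1-x)/(1-2x) = 1/(1-2x) - x/(1-2x).
The coefficient of x^n in 1/(1-2x) is 2^n, and in x/(1-2x) is 2^(n-1) (for n >= 1).
So the coefficient of x^65 is 2^65 - 2^64 = 36893488147419103232 - 18446744073709551616 = 18446744073709551616.

18446744073709551616


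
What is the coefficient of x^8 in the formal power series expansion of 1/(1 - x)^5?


The expansion 1/(1 - x)^r = sum_{k>=0} C(k + r - 1, r - 1) x^k follows from the multiset / negative-binomial theorem (or from repeated differentiation of the geometric series).
For r = 5 and k = 8:
C(12, 4) = 479001600 / (24 * 40320) = 495.

495


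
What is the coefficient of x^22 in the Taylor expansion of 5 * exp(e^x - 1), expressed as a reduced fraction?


exp(e^x - 1) = sum_{k>=0} Bell_k x^k / k!, where Bell_k is the k-th Bell number.
So the coefficient of x^22 is 5 * Bell_22 / 22!.
Computing: Bell_22 = 4506715738447323 and 22! = 1124000727777607680000, giving
5 * 4506715738447323/1124000727777607680000 = 88366975263673/4407845991284736000.

88366975263673/4407845991284736000


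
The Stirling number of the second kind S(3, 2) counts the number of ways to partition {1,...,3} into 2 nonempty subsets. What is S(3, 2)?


Using the explicit formula S(n,k) = (1/k!) sum_{j=0}^{k} (-1)^(k-j) C(k,j) j^n:
S(3, 2) = 3
Equivalently, S(n,k) is n! times the coefficient of x^n in the EGF (e^x - 1)^k / k!.

3


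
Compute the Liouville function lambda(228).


The Liouville function is lambda(k) = (-1)^Omega(k), where Omega(k) counts the prime factors of k with multiplicity.
Factoring: 228 = 2 * 2 * 3 * 19, so Omega(228) = 4.
lambda(228) = (-1)^4 = 1.

1


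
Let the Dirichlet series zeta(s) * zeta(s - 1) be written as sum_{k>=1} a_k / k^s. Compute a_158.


Convolution gives a_k = sum_{d | k} d * 1 = sum_{d | k} d = sigma(k), the sum of positive divisors of k.
For k = 158, the divisors are 1, 2, 79, 158, so
sigma(158) = 1 + 2 + 79 + 158 = 240.

240


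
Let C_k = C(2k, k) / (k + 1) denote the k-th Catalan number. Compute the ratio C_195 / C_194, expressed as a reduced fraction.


Using C_k = (2k)! / (k! (k+1)!), the ratio C_{k+1}/C_k simplifies to
C_{k+1}/C_k = [(2k+2)! / ((k+1)! (k+2)!)] * [k! (k+1)! / (2k)!]
 = (2k+2)(2k+1) / ((k+1)(k+2)) = 2(2k+1) / (k+2).
For k = 194: 2(2*194 + 1) / (194 + 2) = 778/196 = 389/98.

389/98


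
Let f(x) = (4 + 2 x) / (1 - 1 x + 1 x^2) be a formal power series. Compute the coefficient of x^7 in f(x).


Write f(x) = sum_{k>=0} a_k x^k. Multiplying both sides by 1 - 1 x + 1 x^2 gives
(1 - 1 x + 1 x^2) sum_{k>=0} a_k x^k = 4 + 2 x.
Matching coefficients:
 x^0: a_0 = 4
 x^1: a_1 - 1 a_0 = 2  =>  a_1 = 1*4 + 2 = 6
 x^k (k >= 2): a_k = 1 a_{k-1} - 1 a_{k-2}.
Iterating: a_2 = 2, a_3 = -4, a_4 = -6, a_5 = -2, a_6 = 4, a_7 = 6.
So the coefficient of x^7 is 6.

6


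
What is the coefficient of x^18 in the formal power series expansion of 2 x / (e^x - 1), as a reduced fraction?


The exponential generating function for Bernoulli numbers is
x / (e^x - 1) = sum_{k>=0} B_k x^k / k!.
So the coefficient of x^18 in 2 x / (e^x - 1) is 2 B_18 / 18!.
Computing: B_18 = 43867/798, 18! = 6402373705728000, giving
2 * 43867/798 / 6402373705728000 = 43867/2554547108585472000.

43867/2554547108585472000


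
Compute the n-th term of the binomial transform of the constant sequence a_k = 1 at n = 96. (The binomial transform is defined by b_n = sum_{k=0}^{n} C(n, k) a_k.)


With a_k = 1 for all k, b_n = sum_{k=0}^{n} C(n, k) = 2^n by the binomial theorem.
For n = 96: 2^96 = 79228162514264337593543950336.

79228162514264337593543950336


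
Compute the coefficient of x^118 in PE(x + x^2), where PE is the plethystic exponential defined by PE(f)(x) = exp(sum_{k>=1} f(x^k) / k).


With f(x) = x + x^2, the exponent is sum_{k>=1} (x^k + x^(2k)) / k = -ln(1 - x) - ln(1 - x^2). Exponentiating:
PE(x + x^2) = 1 / ((1 - x)(1 - x^2)).
This is the generating function for partitions of n into parts of size 1 or 2. The number of 2's can be any j in 0..59, and the rest are 1's, so
[x^118] = floor(118/2) + 1 = 60.

60


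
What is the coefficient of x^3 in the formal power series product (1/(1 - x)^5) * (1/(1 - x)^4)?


Combine the factors: (1/(1 - x)^5) * (1/(1 - x)^4) = 1/(1 - x)^9.
Then use 1/(1 - x)^r = sum_{k>=0} C(k + r - 1, r - 1) x^k with r = 9 and k = 3:
C(11, 8) = 165.

165


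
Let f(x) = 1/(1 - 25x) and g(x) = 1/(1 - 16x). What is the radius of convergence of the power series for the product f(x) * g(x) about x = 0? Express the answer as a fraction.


The radius of 1/(1 - 25x) is 1/25 (nearest singularity at x = 1/25), and the radius of 1/(1 - 16x) is 1/16.
The product f(x)*g(x) = 1/((1 - 25x)(1 - 16x)) has singularities at both 1/25 and 1/16, so its radius of convergence is the distance to the nearest one:
min(1/25, 1/16) = 1/25.

1/25


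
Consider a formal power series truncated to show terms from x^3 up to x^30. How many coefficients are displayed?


From x^3 to x^30 inclusive, the count is 30 - 3 + 1 = 28.

28


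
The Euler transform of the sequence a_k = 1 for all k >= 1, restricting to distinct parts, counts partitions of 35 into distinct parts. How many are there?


Partitions of 35 into distinct parts can be computed via generating function.
Product (1+x)(1+x^2)(1+x^3)...
The coefficient of x^35 = 585

585


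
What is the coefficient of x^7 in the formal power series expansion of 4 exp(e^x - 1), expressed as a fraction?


exp(e^x - 1) is the exponential generating function for the Bell numbers Bell_k: exp(e^x - 1) = sum_{k>=0} Bell_k x^k / k!.
So the coefficient of x^7 in 4 exp(e^x - 1) is 4 Bell_7 / 7!.
Computing: Bell_7 = 877 and 7! = 5040, giving
4 * 877/5040 = 877/1260.

877/1260


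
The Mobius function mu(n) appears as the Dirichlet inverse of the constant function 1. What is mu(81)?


81 has a squared prime factor, so mu(81) = 0.
Factorization reveals a repeated prime.

0


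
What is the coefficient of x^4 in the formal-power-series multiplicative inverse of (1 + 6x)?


The inverse is 1/(1 + 6x). Apply the geometric identity 1/(1 - y) = sum_{k>=0} y^k with y = -6x:
1/(1 + 6x) = sum_{k>=0} (-6)^k x^k.
So the coefficient of x^4 is (-6)^4 = 1296.

1296


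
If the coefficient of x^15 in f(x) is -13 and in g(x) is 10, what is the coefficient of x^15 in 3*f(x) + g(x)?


Scalar multiplication scales coefficients: 3 * -13 = -39.
Then add the g coefficient: -39 + 10
= -29

-29


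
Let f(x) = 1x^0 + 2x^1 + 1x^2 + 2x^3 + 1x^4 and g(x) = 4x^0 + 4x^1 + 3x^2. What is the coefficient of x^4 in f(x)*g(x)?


Cauchy product at x^4:
1*3 + 2*4 + 1*4
= 15

15


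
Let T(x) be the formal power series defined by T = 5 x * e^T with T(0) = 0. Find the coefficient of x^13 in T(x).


Apply the Lagrange inversion formula: if T = 5 x * phi(T) with phi(t) = e^t, then
[x^n] T = 5^n * (1/n) [t^(n-1)] phi(t)^n = 5^n * (1/n) [t^(n-1)] e^(n t) = 5^n * (1/n) * n^(n-1) / (n-1)! = 5^n * n^(n-1) / n!.
When c = 1 this is the Cayley count of rooted labeled trees on n vertices, divided by n!.
For n = 13: 5^13 * 13^12 / 13! = 1220703125 * 23298085122481/6227020800 = 87507831740087890625/19160064.

87507831740087890625/19160064


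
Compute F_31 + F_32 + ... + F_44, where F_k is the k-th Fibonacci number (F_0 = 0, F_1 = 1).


Use the identity sum_{k=0}^{N} F_k = F_{N+2} - 1 (which follows from F_{k+2} - F_{k+1} = F_k). Then
sum_{k=31}^{44} F_k = (F_{46} - 1) - (F_{32} - 1) = F_{46} - F_{32}.
Computing: F_{46} = 1836311903, F_{32} = 2178309, so
Sum = 1836311903 - 2178309 = 1834133594.

1834133594


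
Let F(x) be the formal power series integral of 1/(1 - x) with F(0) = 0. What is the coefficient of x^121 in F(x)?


1/(1 - x) = sum_{k>=0} x^k. Integrating termwise and using F(0) = 0 gives
F(x) = sum_{k>=0} x^(k+1) / (k+1) = sum_{m>=1} x^m / m = -ln(1 - x).
So the coefficient of x^121 is 1/121 = 1/121.

1/121


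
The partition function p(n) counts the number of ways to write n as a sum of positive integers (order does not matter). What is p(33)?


Using the generating function prod_{k>=1} 1/(1-x^k), we compute p(33).
By dynamic programming over parts 1 through 33:
p(33) = 10143

10143


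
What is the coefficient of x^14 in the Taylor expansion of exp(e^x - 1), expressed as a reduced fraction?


exp(e^x - 1) = sum_{k>=0} Bell_k x^k / k!, where Bell_k is the k-th Bell number.
So the coefficient of x^14 is Bell_14 / 14!.
Computing: Bell_14 = 190899322 and 14! = 87178291200, giving
190899322/87178291200 = 95449661/43589145600.

95449661/43589145600


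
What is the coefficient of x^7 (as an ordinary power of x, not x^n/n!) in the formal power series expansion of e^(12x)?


The exponential series is e^y = sum_{k>=0} y^k / k!. Substituting y = 12x gives
e^(12x) = sum_{k>=0} 12^k x^k / k!.
So the coefficient of x^n is a^n/n! with a = 12, n = 7:
12^7 / 7! = 35831808/5040 = 248832/35

248832/35


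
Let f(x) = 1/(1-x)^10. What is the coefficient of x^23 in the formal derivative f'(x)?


Differentiate: d/dx [ 1/(1-x)^r ] = r / (1-x)^(r+1).
Here r = 10, so f'(x) = 10 / (1-x)^11.
The expansion of 1/(1-x)^(r+1) has coefficient of x^n equal to C(n+r, r).
So the coefficient of x^23 in f'(x) is
10 * C(33, 10) = 10 * 92561040 = 925610400

925610400


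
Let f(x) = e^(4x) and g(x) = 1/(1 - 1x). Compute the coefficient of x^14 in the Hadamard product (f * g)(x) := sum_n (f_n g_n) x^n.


Expanding: f_k = 4^k/k! (from e^(4x)) and g_k = 1^k (from 1/(1 - 1x)). So the Hadamard coefficient (f * g)_k = 4^k 1^k / k! = (4)^k / k!.
For k = 14: 4^14/14! = 268435456/87178291200 = 131072/42567525.

131072/42567525


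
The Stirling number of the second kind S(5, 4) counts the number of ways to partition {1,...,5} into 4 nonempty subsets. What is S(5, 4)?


Using the explicit formula S(n,k) = (1/k!) sum_{j=0}^{k} (-1)^(k-j) C(k,j) j^n:
S(5, 4) = 10
Equivalently, S(n,k) is n! times the coefficient of x^n in the EGF (e^x - 1)^k / k!.

10


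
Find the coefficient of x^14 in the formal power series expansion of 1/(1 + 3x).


Write 1/(1 + c x) = 1/(1 - (-c) x) and apply the geometric-series identity
1/(1 - y) = sum_{k>=0} y^k to get 1/(1 + c x) = sum_{k>=0} (-c)^k x^k.
So the coefficient of x^k is (-c)^k = (-1)^k * c^k.
Here c = 3 and k = 14:
(-3)^14 = 1 * 4782969 = 4782969

4782969


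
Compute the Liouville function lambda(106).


The Liouville function is lambda(k) = (-1)^Omega(k), where Omega(k) counts the prime factors of k with multiplicity.
Factoring: 106 = 2 * 53, so Omega(106) = 2.
lambda(106) = (-1)^2 = 1.

1


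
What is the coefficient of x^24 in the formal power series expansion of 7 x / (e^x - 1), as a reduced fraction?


The exponential generating function for Bernoulli numbers is
x / (e^x - 1) = sum_{k>=0} B_k x^k / k!.
So the coefficient of x^24 in 7 x / (e^x - 1) is 7 B_24 / 24!.
Computing: B_24 = -236364091/2730, 24! = 620448401733239439360000, giving
7 * -236364091/2730 / 620448401733239439360000 = -236364091/241974876675963381350400000.

-236364091/241974876675963381350400000


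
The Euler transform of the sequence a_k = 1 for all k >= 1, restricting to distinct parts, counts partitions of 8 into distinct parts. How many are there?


Partitions of 8 into distinct parts can be computed via generating function.
Product (1+x)(1+x^2)(1+x^3)...
The coefficient of x^8 = 6

6


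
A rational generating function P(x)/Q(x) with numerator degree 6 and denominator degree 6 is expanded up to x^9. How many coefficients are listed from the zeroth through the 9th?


Expanding up to x^9 gives the coefficients for x^0, x^1, ..., x^9.
That is 9 + 1 = 10 coefficients in total.

10


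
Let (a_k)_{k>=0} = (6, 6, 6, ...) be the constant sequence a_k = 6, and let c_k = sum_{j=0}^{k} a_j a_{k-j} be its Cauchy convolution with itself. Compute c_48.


Since a_j = 6 for all j >= 0, the convolution sum becomes
c_k = sum_{j=0}^{k} 6 * 6 = 36 * (k + 1).
Equivalently, the generating function of (a_k) is 6/(1 - x) and its square is 36/(1 - x)^2 = sum_{k>=0} 36(k + 1) x^k.
For k = 48: 36 * 49 = 1764.

1764


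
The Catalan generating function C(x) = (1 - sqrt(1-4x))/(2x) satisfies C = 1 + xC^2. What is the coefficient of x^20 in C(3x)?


Substituting x -> 3x scales the n-th coefficient by 3^n, so [x^20] C(3x) = 3^20 * C_20.
C_20 = C(2*20, 20)/(21) = 137846528820/21 = 6564120420.
So 3^20 * 6564120420 = 3486784401 * 6564120420 = 22887672686741568420.

22887672686741568420


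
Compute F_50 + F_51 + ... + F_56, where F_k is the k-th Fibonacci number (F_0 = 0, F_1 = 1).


Use the identity sum_{k=0}^{N} F_k = F_{N+2} - 1 (which follows from F_{k+2} - F_{k+1} = F_k). Then
sum_{k=50}^{56} F_k = (F_{58} - 1) - (F_{51} - 1) = F_{58} - F_{51}.
Computing: F_{58} = 591286729879, F_{51} = 20365011074, so
Sum = 591286729879 - 20365011074 = 570921718805.

570921718805


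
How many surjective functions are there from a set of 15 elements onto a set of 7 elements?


By inclusion-exclusion on which target elements are missed, the number of surjections from an n-set onto a k-set is
surj(n, k) = sum_{j=0}^{k} (-1)^j C(k, j) (k - j)^n.
Equivalently surj(n, k) = k! * S(n, k), where S(n, k) is the Stirling number of the second kind.
For n = 15, k = 7:
S(15, 7) = 408741333, so
surj = 7! * 408741333 = 5040 * 408741333 = 2060056318320.

2060056318320


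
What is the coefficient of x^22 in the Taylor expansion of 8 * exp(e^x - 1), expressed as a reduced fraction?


exp(e^x - 1) = sum_{k>=0} Bell_k x^k / k!, where Bell_k is the k-th Bell number.
So the coefficient of x^22 is 8 * Bell_22 / 22!.
Computing: Bell_22 = 4506715738447323 and 22! = 1124000727777607680000, giving
8 * 4506715738447323/1124000727777607680000 = 88366975263673/2754903744552960000.

88366975263673/2754903744552960000


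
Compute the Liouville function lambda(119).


The Liouville function is lambda(k) = (-1)^Omega(k), where Omega(k) counts the prime factors of k with multiplicity.
Factoring: 119 = 7 * 17, so Omega(119) = 2.
lambda(119) = (-1)^2 = 1.

1


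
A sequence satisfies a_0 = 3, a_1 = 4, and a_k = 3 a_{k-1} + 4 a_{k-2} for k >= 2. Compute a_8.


The characteristic equation is t^2 - 3 t - 4 = 0, with roots r_1 = 4 and r_2 = -1 (so c_1 = r_1 + r_2, c_2 = -r_1 r_2 as required).
One can use the closed form a_n = A r_1^n + B r_2^n, but direct iteration is more reliable:
a_0 = 3, a_1 = 4, a_2 = 24, a_3 = 88, a_4 = 360, a_5 = 1432, a_6 = 5736, a_7 = 22936, a_8 = 91752.
So a_8 = 91752.

91752


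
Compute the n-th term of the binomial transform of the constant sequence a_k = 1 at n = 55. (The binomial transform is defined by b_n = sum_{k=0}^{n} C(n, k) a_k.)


With a_k = 1 for all k, b_n = sum_{k=0}^{n} C(n, k) = 2^n by the binomial theorem.
For n = 55: 2^55 = 36028797018963968.

36028797018963968


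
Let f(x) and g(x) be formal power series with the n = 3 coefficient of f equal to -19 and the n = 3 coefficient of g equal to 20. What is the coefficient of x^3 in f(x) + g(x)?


Addition of formal power series is termwise.
The coefficient of x^3 in f + g = -19 + 20
= 1

1


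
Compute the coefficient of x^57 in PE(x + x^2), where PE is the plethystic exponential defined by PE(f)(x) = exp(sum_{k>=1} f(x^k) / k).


With f(x) = x + x^2, the exponent is sum_{k>=1} (x^k + x^(2k)) / k = -ln(1 - x) - ln(1 - x^2). Exponentiating:
PE(x + x^2) = 1 / ((1 - x)(1 - x^2)).
This is the generating function for partitions of n into parts of size 1 or 2. The number of 2's can be any j in 0..28, and the rest are 1's, so
[x^57] = floor(57/2) + 1 = 29.

29


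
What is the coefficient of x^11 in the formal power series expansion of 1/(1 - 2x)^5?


The general identity 1/(1 - c x)^r = sum_{k>=0} c^k C(k + r - 1, r - 1) x^k follows by substituting y = c x into 1/(1 - y)^r = sum_{k>=0} C(k + r - 1, r - 1) y^k.
For c = 2, r = 5, k = 11:
2^11 * C(15, 4) = 2048 * 1365 = 2795520.

2795520


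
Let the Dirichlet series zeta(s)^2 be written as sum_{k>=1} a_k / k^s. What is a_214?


The Dirichlet convolution of the constant function 1 with itself gives (1 * 1)(k) = sum_{d | k} 1 = d(k), the number of positive divisors of k.
Since zeta(s) = sum_{k>=1} 1/k^s, we have zeta(s)^2 = sum_{k>=1} d(k)/k^s, so a_k = d(k).
For k = 214: the divisors are 1, 2, 107, 214.
Count = 4.

4


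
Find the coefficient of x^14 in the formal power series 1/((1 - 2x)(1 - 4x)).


By partial fractions or Cauchy convolution:
The coefficient equals sum_{k=0}^{14} 2^k * 4^(14-k).
= 536854528

536854528


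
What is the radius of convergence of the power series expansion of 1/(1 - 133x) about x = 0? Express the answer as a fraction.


Expanding 1/(1 - 133x) = sum_{k>=0} 133^k x^k, the series converges when |133x| < 1, i.e., |x| < 1/133.
So the radius of convergence is 1/133 = 1/133.

1/133


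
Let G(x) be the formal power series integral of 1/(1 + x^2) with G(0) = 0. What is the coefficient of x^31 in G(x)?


1/(1 + x^2) = sum_{j>=0} (-1)^j x^(2j). Integrating termwise with G(0) = 0:
G(x) = sum_{j>=0} (-1)^j x^(2j+1) / (2j+1) = arctan(x).
Only odd powers are nonzero. For x^31 write 31 = 2*15 + 1, giving
(-1)^15 / 31 = -1/31 = -1/31.

-1/31


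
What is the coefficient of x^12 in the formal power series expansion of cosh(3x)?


The Maclaurin series is cosh(t) = sum_{m>=0} t^(2m) / (2m)!, so substituting t = 3x, only even powers of x are nonzero, with coefficient of x^(2m) equal to 3^(2m) / (2m)!.
For x^12 the coefficient is 3^12/12! = 531441/479001600 = 2187/1971200.

2187/1971200


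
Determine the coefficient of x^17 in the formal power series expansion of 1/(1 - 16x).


The geometric series identity gives 1/(1 - c x) = sum_{k>=0} c^k x^k, so the coefficient of x^k is c^k.
Here c = 16 and k = 17.
Computing: 16^17 = 295147905179352825856

295147905179352825856


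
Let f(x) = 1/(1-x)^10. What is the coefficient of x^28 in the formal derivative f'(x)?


Differentiate: d/dx [ 1/(1-x)^r ] = r / (1-x)^(r+1).
Here r = 10, so f'(x) = 10 / (1-x)^11.
The expansion of 1/(1-x)^(r+1) has coefficient of x^n equal to C(n+r, r).
So the coefficient of x^28 in f'(x) is
10 * C(38, 10) = 10 * 472733756 = 4727337560

4727337560


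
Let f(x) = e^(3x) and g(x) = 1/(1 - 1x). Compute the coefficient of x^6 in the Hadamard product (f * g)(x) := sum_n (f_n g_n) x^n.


Expanding: f_k = 3^k/k! (from e^(3x)) and g_k = 1^k (from 1/(1 - 1x)). So the Hadamard coefficient (f * g)_k = 3^k 1^k / k! = (3)^k / k!.
For k = 6: 3^6/6! = 729/720 = 81/80.

81/80


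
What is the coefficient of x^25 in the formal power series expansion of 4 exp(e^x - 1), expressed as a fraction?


exp(e^x - 1) is the exponential generating function for the Bell numbers Bell_k: exp(e^x - 1) = sum_{k>=0} Bell_k x^k / k!.
So the coefficient of x^25 in 4 exp(e^x - 1) is 4 Bell_25 / 25!.
Computing: Bell_25 = 4638590332229999353 and 25! = 15511210043330985984000000, giving
4 * 4638590332229999353/15511210043330985984000000 = 356814640940769181/298292500833288192000000.

356814640940769181/298292500833288192000000


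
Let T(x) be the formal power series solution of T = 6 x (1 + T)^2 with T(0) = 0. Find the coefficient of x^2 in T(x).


Apply the Lagrange inversion formula: if T = 6 x * phi(T) with phi(t) = (1 + t)^2, then [x^n] T = 6^n * (1/n) [t^(n-1)] phi(t)^n = 6^n * (1/n) [t^(n-1)] (1 + t)^(2n) = 6^n * (1/n) C(2n, n-1).
Using the identity C(2n, n-1) = C(2n, n) * n / (n+1), the unscaled factor equals C(2n, n) / (n+1) = C_n, the n-th Catalan number.
For n = 2: C_2 = C(4, 2) / 3 = 6/3 = 2.
With the 6^2 = 36 factor, the coefficient is 36 * 2 = 72.

72


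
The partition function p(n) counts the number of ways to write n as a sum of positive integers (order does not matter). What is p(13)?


Using the generating function prod_{k>=1} 1/(1-x^k), we compute p(13).
By dynamic programming over parts 1 through 13:
p(13) = 101

101


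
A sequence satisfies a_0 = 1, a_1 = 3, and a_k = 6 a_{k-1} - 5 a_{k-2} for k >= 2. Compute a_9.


The characteristic equation is t^2 - 6 t + 5 = 0, with roots r_1 = 5 and r_2 = 1 (so c_1 = r_1 + r_2, c_2 = -r_1 r_2 as required).
One can use the closed form a_n = A r_1^n + B r_2^n, but direct iteration is more reliable:
a_0 = 1, a_1 = 3, a_2 = 13, a_3 = 63, a_4 = 313, a_5 = 1563, a_6 = 7813, a_7 = 39063, a_8 = 195313, a_9 = 976563.
So a_9 = 976563.

976563


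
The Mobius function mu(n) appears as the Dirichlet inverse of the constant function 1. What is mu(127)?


127 = 127 (all distinct primes).
mu(127) = (-1)^1 = -1

-1


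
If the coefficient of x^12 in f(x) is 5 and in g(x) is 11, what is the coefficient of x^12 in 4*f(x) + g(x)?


Scalar multiplication scales coefficients: 4 * 5 = 20.
Then add the g coefficient: 20 + 11
= 31

31


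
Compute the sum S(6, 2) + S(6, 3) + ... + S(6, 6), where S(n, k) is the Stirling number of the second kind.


By definition, S(n, k) counts partitions of an n-set into exactly k nonempty blocks.
Computing row n = 6 for k = 2..6:
S(6, k): 31, 90, 65, 15, 1
Sum = 202.

202


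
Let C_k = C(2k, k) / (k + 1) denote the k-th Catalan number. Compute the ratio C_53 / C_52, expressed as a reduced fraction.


Using C_k = (2k)! / (k! (k+1)!), the ratio C_{k+1}/C_k simplifies to
C_{k+1}/C_k = [(2k+2)! / ((k+1)! (k+2)!)] * [k! (k+1)! / (2k)!]
 = (2k+2)(2k+1) / ((k+1)(k+2)) = 2(2k+1) / (k+2).
For k = 52: 2(2*52 + 1) / (52 + 2) = 210/54 = 35/9.

35/9


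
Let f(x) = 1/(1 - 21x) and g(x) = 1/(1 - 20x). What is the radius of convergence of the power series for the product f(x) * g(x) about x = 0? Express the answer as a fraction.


The radius of 1/(1 - 21x) is 1/21 (nearest singularity at x = 1/21), and the radius of 1/(1 - 20x) is 1/20.
The product f(x)*g(x) = 1/((1 - 21x)(1 - 20x)) has singularities at both 1/21 and 1/20, so its radius of convergence is the distance to the nearest one:
min(1/21, 1/20) = 1/21.

1/21


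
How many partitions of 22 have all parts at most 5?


Using the generating function (1-x)^(-1)(1-x^2)^(-1)...(1-x^5)^(-1),
the coefficient of x^22 counts these restricted partitions.
Result = 255

255


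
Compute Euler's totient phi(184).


phi(n) counts integers in [1, n] coprime to n. Using the multiplicative formula phi(n) = n * prod_{p | n} (1 - 1/p):
184 = 2^3 * 23, so
phi(184) = 184 * (1 - 1/2) * (1 - 1/23) = 88.

88


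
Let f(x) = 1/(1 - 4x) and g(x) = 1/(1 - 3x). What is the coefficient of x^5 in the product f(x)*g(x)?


The coefficient of x^n in f*g is the Cauchy product: sum_{k=0}^{n} a^k * b^(n-k).
With a=4, b=3, n=5:
sum_{k=0}^{5} 4^k * 3^(5-k)
= 3367

3367


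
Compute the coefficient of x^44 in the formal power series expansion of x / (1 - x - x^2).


Let f(x) = sum_{k>=0} a_k x^k. Multiplying f(x) * (1 - x - x^2) = x and matching coefficients gives a_0 = 0, a_1 = 1, and a_k = a_{k-1} + a_{k-2} for k >= 2. These are the Fibonacci numbers F_k.
Iterating from F_0 = 0, F_1 = 1:
F_0=0, F_1=1, F_2=1, F_3=2, F_4=3, F_5=5, F_6=8, F_7=13, F_8=21, F_9=34, ...
F_44 = 701408733.

701408733


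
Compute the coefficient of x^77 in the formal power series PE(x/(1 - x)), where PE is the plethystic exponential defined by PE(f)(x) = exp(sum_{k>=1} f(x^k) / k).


For f(x) = x/(1 - x) we have
sum_{k>=1} f(x^k) / k = sum_{k>=1} (1/k) * x^k / (1 - x^k) = sum_{k, m >= 1} x^(k m) / k,
which after exponentiating simplifies to
PE(x/(1 - x)) = prod_{k>=1} 1 / (1 - x^k).
This is the generating function for the partition function p(n), so the coefficient of x^77 is p(77).
Computing p(77) by dynamic programming over parts 1, 2, ..., 77: p(77) = 10619863.

10619863


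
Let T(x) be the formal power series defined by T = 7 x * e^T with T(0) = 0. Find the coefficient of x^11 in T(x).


Apply the Lagrange inversion formula: if T = 7 x * phi(T) with phi(t) = e^t, then
[x^n] T = 7^n * (1/n) [t^(n-1)] phi(t)^n = 7^n * (1/n) [t^(n-1)] e^(n t) = 7^n * (1/n) * n^(n-1) / (n-1)! = 7^n * n^(n-1) / n!.
When c = 1 this is the Cayley count of rooted labeled trees on n vertices, divided by n!.
For n = 11: 7^11 * 11^10 / 11! = 1977326743 * 25937424601/39916800 = 666061861144200059/518400.

666061861144200059/518400
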